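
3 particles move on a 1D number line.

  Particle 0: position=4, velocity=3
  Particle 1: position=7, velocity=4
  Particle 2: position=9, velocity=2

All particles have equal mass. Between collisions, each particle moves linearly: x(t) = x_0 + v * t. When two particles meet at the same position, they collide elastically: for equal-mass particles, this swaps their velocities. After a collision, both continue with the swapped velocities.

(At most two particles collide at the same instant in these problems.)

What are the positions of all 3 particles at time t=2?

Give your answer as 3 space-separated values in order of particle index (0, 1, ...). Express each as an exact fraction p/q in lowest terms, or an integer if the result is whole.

Answer: 10 13 15

Derivation:
Collision at t=1: particles 1 and 2 swap velocities; positions: p0=7 p1=11 p2=11; velocities now: v0=3 v1=2 v2=4
Advance to t=2 (no further collisions before then); velocities: v0=3 v1=2 v2=4; positions = 10 13 15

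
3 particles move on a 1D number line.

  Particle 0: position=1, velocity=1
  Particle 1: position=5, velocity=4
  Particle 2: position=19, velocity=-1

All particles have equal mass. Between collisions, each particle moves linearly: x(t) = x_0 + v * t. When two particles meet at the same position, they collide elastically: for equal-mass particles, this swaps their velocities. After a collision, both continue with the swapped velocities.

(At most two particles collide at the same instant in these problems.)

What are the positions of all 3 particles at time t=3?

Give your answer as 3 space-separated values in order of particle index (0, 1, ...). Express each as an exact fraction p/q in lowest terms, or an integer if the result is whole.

Collision at t=14/5: particles 1 and 2 swap velocities; positions: p0=19/5 p1=81/5 p2=81/5; velocities now: v0=1 v1=-1 v2=4
Advance to t=3 (no further collisions before then); velocities: v0=1 v1=-1 v2=4; positions = 4 16 17

Answer: 4 16 17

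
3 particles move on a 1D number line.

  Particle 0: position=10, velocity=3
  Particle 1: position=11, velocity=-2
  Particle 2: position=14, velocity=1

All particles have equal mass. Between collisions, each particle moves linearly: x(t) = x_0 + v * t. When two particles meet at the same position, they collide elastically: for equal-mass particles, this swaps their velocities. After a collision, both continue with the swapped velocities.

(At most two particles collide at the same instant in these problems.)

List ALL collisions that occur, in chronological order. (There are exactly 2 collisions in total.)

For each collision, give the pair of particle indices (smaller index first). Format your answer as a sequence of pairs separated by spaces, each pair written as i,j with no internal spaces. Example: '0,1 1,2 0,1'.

Answer: 0,1 1,2

Derivation:
Collision at t=1/5: particles 0 and 1 swap velocities; positions: p0=53/5 p1=53/5 p2=71/5; velocities now: v0=-2 v1=3 v2=1
Collision at t=2: particles 1 and 2 swap velocities; positions: p0=7 p1=16 p2=16; velocities now: v0=-2 v1=1 v2=3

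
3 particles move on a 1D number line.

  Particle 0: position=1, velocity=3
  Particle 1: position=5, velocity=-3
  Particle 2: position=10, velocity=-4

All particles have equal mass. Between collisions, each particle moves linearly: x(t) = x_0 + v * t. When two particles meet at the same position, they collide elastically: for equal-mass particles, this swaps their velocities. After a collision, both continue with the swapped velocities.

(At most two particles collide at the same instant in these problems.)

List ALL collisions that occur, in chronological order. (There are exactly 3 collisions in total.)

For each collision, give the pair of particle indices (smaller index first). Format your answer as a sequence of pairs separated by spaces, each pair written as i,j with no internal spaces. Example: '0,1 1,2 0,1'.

Collision at t=2/3: particles 0 and 1 swap velocities; positions: p0=3 p1=3 p2=22/3; velocities now: v0=-3 v1=3 v2=-4
Collision at t=9/7: particles 1 and 2 swap velocities; positions: p0=8/7 p1=34/7 p2=34/7; velocities now: v0=-3 v1=-4 v2=3
Collision at t=5: particles 0 and 1 swap velocities; positions: p0=-10 p1=-10 p2=16; velocities now: v0=-4 v1=-3 v2=3

Answer: 0,1 1,2 0,1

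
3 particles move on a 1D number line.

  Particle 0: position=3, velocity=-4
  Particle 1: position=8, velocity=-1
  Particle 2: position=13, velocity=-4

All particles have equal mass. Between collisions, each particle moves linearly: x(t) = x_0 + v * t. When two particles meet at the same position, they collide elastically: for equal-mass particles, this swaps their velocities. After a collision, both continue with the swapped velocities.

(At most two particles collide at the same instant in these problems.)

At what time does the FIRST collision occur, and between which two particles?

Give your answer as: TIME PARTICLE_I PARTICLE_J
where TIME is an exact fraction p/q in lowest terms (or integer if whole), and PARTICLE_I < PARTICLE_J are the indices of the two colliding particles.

Pair (0,1): pos 3,8 vel -4,-1 -> not approaching (rel speed -3 <= 0)
Pair (1,2): pos 8,13 vel -1,-4 -> gap=5, closing at 3/unit, collide at t=5/3
Earliest collision: t=5/3 between 1 and 2

Answer: 5/3 1 2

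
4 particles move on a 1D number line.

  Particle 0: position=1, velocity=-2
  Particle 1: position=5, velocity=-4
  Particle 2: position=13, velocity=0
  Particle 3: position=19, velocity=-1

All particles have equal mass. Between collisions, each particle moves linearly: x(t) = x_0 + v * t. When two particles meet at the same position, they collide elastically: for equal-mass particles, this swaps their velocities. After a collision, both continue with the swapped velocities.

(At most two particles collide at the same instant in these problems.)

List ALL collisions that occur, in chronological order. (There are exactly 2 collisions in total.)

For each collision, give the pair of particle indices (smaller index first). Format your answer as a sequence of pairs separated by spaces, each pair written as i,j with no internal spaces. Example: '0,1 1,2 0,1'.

Answer: 0,1 2,3

Derivation:
Collision at t=2: particles 0 and 1 swap velocities; positions: p0=-3 p1=-3 p2=13 p3=17; velocities now: v0=-4 v1=-2 v2=0 v3=-1
Collision at t=6: particles 2 and 3 swap velocities; positions: p0=-19 p1=-11 p2=13 p3=13; velocities now: v0=-4 v1=-2 v2=-1 v3=0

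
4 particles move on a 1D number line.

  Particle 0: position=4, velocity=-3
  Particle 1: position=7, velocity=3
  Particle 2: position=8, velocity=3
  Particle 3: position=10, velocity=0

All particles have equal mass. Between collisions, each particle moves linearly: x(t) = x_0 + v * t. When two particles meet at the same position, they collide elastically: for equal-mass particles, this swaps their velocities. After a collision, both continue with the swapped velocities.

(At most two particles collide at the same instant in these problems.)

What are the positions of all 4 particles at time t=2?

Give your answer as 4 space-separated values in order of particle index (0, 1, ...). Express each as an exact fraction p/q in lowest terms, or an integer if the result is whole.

Collision at t=2/3: particles 2 and 3 swap velocities; positions: p0=2 p1=9 p2=10 p3=10; velocities now: v0=-3 v1=3 v2=0 v3=3
Collision at t=1: particles 1 and 2 swap velocities; positions: p0=1 p1=10 p2=10 p3=11; velocities now: v0=-3 v1=0 v2=3 v3=3
Advance to t=2 (no further collisions before then); velocities: v0=-3 v1=0 v2=3 v3=3; positions = -2 10 13 14

Answer: -2 10 13 14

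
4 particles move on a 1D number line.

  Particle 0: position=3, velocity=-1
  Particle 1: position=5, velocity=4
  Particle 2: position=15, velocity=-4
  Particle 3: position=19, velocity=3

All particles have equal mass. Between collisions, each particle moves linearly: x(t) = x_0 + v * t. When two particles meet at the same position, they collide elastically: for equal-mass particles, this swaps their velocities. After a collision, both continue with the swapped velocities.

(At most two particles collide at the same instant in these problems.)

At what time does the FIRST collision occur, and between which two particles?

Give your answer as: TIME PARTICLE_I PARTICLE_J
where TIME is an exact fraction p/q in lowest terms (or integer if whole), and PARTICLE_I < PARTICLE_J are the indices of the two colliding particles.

Answer: 5/4 1 2

Derivation:
Pair (0,1): pos 3,5 vel -1,4 -> not approaching (rel speed -5 <= 0)
Pair (1,2): pos 5,15 vel 4,-4 -> gap=10, closing at 8/unit, collide at t=5/4
Pair (2,3): pos 15,19 vel -4,3 -> not approaching (rel speed -7 <= 0)
Earliest collision: t=5/4 between 1 and 2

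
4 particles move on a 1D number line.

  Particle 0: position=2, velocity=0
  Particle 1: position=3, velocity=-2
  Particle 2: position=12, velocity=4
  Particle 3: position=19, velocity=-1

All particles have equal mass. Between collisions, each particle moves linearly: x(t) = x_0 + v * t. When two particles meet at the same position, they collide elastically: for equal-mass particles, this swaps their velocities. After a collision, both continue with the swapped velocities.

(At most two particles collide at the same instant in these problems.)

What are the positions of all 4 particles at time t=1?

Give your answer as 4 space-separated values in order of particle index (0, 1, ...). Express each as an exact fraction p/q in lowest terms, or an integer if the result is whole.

Answer: 1 2 16 18

Derivation:
Collision at t=1/2: particles 0 and 1 swap velocities; positions: p0=2 p1=2 p2=14 p3=37/2; velocities now: v0=-2 v1=0 v2=4 v3=-1
Advance to t=1 (no further collisions before then); velocities: v0=-2 v1=0 v2=4 v3=-1; positions = 1 2 16 18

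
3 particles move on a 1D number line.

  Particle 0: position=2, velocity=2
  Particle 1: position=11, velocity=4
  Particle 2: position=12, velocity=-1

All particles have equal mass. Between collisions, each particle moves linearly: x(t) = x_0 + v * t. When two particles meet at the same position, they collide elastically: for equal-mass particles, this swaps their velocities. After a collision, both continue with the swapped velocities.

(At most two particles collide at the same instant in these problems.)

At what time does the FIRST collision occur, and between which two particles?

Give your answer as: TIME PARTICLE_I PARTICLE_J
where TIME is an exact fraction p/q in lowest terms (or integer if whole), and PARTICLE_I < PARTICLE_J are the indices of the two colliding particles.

Pair (0,1): pos 2,11 vel 2,4 -> not approaching (rel speed -2 <= 0)
Pair (1,2): pos 11,12 vel 4,-1 -> gap=1, closing at 5/unit, collide at t=1/5
Earliest collision: t=1/5 between 1 and 2

Answer: 1/5 1 2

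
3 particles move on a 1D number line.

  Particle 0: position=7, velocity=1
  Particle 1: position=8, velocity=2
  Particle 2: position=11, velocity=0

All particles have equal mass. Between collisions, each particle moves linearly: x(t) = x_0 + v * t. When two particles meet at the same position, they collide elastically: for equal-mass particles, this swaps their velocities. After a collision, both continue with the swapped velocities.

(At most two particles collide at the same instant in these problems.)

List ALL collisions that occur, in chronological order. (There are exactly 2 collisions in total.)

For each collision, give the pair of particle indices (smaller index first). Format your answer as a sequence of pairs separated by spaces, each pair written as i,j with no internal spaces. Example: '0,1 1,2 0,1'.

Collision at t=3/2: particles 1 and 2 swap velocities; positions: p0=17/2 p1=11 p2=11; velocities now: v0=1 v1=0 v2=2
Collision at t=4: particles 0 and 1 swap velocities; positions: p0=11 p1=11 p2=16; velocities now: v0=0 v1=1 v2=2

Answer: 1,2 0,1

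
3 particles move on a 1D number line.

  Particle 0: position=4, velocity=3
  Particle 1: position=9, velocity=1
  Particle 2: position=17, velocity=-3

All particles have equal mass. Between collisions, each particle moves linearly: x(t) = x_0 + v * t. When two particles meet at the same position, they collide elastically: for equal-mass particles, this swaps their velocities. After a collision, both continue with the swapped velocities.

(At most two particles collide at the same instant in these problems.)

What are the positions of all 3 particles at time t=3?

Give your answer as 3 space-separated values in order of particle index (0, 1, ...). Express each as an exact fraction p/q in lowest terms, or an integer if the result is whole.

Collision at t=2: particles 1 and 2 swap velocities; positions: p0=10 p1=11 p2=11; velocities now: v0=3 v1=-3 v2=1
Collision at t=13/6: particles 0 and 1 swap velocities; positions: p0=21/2 p1=21/2 p2=67/6; velocities now: v0=-3 v1=3 v2=1
Collision at t=5/2: particles 1 and 2 swap velocities; positions: p0=19/2 p1=23/2 p2=23/2; velocities now: v0=-3 v1=1 v2=3
Advance to t=3 (no further collisions before then); velocities: v0=-3 v1=1 v2=3; positions = 8 12 13

Answer: 8 12 13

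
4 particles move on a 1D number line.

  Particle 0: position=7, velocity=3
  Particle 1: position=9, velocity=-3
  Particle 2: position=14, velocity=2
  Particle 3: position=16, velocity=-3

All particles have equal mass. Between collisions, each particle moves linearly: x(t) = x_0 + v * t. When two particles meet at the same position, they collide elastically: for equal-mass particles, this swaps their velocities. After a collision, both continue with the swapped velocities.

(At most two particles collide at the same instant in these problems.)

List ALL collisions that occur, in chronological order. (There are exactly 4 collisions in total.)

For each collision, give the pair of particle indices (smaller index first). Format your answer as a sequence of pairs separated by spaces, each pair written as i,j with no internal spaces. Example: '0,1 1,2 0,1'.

Collision at t=1/3: particles 0 and 1 swap velocities; positions: p0=8 p1=8 p2=44/3 p3=15; velocities now: v0=-3 v1=3 v2=2 v3=-3
Collision at t=2/5: particles 2 and 3 swap velocities; positions: p0=39/5 p1=41/5 p2=74/5 p3=74/5; velocities now: v0=-3 v1=3 v2=-3 v3=2
Collision at t=3/2: particles 1 and 2 swap velocities; positions: p0=9/2 p1=23/2 p2=23/2 p3=17; velocities now: v0=-3 v1=-3 v2=3 v3=2
Collision at t=7: particles 2 and 3 swap velocities; positions: p0=-12 p1=-5 p2=28 p3=28; velocities now: v0=-3 v1=-3 v2=2 v3=3

Answer: 0,1 2,3 1,2 2,3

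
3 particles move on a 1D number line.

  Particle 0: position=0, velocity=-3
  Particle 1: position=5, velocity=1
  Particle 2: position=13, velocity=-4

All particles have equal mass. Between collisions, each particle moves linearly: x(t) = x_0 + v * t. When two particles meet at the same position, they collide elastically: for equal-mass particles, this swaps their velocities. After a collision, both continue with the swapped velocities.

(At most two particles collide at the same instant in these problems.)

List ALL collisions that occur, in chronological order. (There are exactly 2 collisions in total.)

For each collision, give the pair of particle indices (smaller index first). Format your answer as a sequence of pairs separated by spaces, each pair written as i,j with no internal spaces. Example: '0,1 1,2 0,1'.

Collision at t=8/5: particles 1 and 2 swap velocities; positions: p0=-24/5 p1=33/5 p2=33/5; velocities now: v0=-3 v1=-4 v2=1
Collision at t=13: particles 0 and 1 swap velocities; positions: p0=-39 p1=-39 p2=18; velocities now: v0=-4 v1=-3 v2=1

Answer: 1,2 0,1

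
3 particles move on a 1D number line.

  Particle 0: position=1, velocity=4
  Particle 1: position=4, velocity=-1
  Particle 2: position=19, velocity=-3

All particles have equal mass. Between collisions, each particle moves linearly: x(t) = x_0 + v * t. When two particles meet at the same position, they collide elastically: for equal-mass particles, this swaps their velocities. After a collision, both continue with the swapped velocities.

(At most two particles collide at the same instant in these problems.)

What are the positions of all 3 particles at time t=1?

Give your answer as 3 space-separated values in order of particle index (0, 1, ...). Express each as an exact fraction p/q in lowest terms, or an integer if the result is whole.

Collision at t=3/5: particles 0 and 1 swap velocities; positions: p0=17/5 p1=17/5 p2=86/5; velocities now: v0=-1 v1=4 v2=-3
Advance to t=1 (no further collisions before then); velocities: v0=-1 v1=4 v2=-3; positions = 3 5 16

Answer: 3 5 16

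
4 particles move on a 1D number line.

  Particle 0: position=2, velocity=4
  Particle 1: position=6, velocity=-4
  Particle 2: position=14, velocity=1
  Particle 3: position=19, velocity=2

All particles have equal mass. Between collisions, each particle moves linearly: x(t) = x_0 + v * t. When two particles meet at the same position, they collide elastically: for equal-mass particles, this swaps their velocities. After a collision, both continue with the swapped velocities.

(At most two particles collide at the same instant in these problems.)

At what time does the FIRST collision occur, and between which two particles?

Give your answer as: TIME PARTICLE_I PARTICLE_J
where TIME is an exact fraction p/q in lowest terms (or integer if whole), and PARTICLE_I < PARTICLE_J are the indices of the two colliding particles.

Pair (0,1): pos 2,6 vel 4,-4 -> gap=4, closing at 8/unit, collide at t=1/2
Pair (1,2): pos 6,14 vel -4,1 -> not approaching (rel speed -5 <= 0)
Pair (2,3): pos 14,19 vel 1,2 -> not approaching (rel speed -1 <= 0)
Earliest collision: t=1/2 between 0 and 1

Answer: 1/2 0 1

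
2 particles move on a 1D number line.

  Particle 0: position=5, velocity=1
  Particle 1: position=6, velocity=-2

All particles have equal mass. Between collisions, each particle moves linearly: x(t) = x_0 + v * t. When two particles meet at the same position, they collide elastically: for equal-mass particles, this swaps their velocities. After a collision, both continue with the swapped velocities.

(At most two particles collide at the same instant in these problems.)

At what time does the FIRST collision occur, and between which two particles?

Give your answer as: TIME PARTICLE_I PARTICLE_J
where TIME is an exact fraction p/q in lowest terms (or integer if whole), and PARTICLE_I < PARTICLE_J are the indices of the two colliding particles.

Answer: 1/3 0 1

Derivation:
Pair (0,1): pos 5,6 vel 1,-2 -> gap=1, closing at 3/unit, collide at t=1/3
Earliest collision: t=1/3 between 0 and 1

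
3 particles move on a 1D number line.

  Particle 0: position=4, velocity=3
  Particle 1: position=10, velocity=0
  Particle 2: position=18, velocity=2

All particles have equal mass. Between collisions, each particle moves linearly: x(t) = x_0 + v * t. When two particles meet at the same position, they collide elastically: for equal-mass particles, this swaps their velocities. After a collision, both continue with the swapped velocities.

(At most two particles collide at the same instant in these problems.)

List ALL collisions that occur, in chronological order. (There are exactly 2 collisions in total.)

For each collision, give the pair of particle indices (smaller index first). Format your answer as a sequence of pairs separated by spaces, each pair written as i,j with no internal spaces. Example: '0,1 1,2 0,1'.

Collision at t=2: particles 0 and 1 swap velocities; positions: p0=10 p1=10 p2=22; velocities now: v0=0 v1=3 v2=2
Collision at t=14: particles 1 and 2 swap velocities; positions: p0=10 p1=46 p2=46; velocities now: v0=0 v1=2 v2=3

Answer: 0,1 1,2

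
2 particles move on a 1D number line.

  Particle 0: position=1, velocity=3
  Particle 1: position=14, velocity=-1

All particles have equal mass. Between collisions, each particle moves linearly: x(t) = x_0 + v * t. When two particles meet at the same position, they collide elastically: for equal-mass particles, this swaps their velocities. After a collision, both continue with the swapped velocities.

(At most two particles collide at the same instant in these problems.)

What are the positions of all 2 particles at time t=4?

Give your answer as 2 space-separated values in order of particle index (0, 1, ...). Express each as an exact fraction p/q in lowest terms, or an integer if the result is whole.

Collision at t=13/4: particles 0 and 1 swap velocities; positions: p0=43/4 p1=43/4; velocities now: v0=-1 v1=3
Advance to t=4 (no further collisions before then); velocities: v0=-1 v1=3; positions = 10 13

Answer: 10 13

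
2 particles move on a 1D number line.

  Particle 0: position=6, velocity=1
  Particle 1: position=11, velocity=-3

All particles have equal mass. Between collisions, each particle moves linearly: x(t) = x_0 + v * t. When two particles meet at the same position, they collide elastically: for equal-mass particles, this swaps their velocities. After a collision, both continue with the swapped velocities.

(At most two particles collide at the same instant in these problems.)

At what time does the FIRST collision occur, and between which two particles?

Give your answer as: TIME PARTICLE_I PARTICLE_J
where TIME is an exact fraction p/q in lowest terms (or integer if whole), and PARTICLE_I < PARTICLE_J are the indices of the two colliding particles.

Answer: 5/4 0 1

Derivation:
Pair (0,1): pos 6,11 vel 1,-3 -> gap=5, closing at 4/unit, collide at t=5/4
Earliest collision: t=5/4 between 0 and 1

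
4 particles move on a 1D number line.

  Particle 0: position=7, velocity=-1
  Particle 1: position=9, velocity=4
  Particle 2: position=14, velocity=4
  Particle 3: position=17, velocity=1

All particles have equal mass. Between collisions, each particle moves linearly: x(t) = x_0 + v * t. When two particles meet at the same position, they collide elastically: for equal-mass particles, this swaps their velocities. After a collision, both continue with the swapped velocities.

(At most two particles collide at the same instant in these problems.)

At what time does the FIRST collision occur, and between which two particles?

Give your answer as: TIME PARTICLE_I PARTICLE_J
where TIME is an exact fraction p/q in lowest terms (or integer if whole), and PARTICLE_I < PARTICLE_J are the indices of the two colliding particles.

Answer: 1 2 3

Derivation:
Pair (0,1): pos 7,9 vel -1,4 -> not approaching (rel speed -5 <= 0)
Pair (1,2): pos 9,14 vel 4,4 -> not approaching (rel speed 0 <= 0)
Pair (2,3): pos 14,17 vel 4,1 -> gap=3, closing at 3/unit, collide at t=1
Earliest collision: t=1 between 2 and 3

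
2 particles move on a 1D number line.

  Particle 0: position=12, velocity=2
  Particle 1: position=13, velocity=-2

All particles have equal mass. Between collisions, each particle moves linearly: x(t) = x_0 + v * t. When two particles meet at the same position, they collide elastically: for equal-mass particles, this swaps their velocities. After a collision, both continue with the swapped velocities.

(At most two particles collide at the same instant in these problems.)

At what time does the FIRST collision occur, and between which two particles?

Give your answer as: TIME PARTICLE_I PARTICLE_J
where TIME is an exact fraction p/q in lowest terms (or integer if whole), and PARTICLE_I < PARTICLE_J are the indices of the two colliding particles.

Answer: 1/4 0 1

Derivation:
Pair (0,1): pos 12,13 vel 2,-2 -> gap=1, closing at 4/unit, collide at t=1/4
Earliest collision: t=1/4 between 0 and 1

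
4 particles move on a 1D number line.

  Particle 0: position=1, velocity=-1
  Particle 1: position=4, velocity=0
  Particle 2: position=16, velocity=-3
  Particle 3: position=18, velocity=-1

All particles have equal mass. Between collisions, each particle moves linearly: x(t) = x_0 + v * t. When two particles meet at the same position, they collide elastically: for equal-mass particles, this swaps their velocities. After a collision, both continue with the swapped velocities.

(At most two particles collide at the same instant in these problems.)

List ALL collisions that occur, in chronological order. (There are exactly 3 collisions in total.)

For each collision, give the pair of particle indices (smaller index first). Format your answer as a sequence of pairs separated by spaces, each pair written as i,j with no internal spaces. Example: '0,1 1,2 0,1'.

Collision at t=4: particles 1 and 2 swap velocities; positions: p0=-3 p1=4 p2=4 p3=14; velocities now: v0=-1 v1=-3 v2=0 v3=-1
Collision at t=15/2: particles 0 and 1 swap velocities; positions: p0=-13/2 p1=-13/2 p2=4 p3=21/2; velocities now: v0=-3 v1=-1 v2=0 v3=-1
Collision at t=14: particles 2 and 3 swap velocities; positions: p0=-26 p1=-13 p2=4 p3=4; velocities now: v0=-3 v1=-1 v2=-1 v3=0

Answer: 1,2 0,1 2,3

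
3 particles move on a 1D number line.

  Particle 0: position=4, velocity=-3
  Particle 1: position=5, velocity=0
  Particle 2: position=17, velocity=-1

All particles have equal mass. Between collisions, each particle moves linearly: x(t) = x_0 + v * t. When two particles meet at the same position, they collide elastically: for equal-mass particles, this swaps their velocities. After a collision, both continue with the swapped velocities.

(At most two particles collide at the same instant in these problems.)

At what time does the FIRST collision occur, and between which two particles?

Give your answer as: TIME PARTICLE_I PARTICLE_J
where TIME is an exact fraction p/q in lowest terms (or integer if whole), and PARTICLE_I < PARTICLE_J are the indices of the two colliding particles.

Answer: 12 1 2

Derivation:
Pair (0,1): pos 4,5 vel -3,0 -> not approaching (rel speed -3 <= 0)
Pair (1,2): pos 5,17 vel 0,-1 -> gap=12, closing at 1/unit, collide at t=12
Earliest collision: t=12 between 1 and 2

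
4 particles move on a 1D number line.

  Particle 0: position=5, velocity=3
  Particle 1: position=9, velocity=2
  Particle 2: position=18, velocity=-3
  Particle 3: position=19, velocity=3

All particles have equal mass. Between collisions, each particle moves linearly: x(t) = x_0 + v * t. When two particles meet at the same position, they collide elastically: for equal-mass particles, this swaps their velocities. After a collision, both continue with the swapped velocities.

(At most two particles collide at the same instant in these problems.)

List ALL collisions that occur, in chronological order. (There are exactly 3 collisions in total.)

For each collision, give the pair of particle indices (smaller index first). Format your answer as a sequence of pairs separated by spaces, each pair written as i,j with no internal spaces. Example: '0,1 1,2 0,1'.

Answer: 1,2 0,1 1,2

Derivation:
Collision at t=9/5: particles 1 and 2 swap velocities; positions: p0=52/5 p1=63/5 p2=63/5 p3=122/5; velocities now: v0=3 v1=-3 v2=2 v3=3
Collision at t=13/6: particles 0 and 1 swap velocities; positions: p0=23/2 p1=23/2 p2=40/3 p3=51/2; velocities now: v0=-3 v1=3 v2=2 v3=3
Collision at t=4: particles 1 and 2 swap velocities; positions: p0=6 p1=17 p2=17 p3=31; velocities now: v0=-3 v1=2 v2=3 v3=3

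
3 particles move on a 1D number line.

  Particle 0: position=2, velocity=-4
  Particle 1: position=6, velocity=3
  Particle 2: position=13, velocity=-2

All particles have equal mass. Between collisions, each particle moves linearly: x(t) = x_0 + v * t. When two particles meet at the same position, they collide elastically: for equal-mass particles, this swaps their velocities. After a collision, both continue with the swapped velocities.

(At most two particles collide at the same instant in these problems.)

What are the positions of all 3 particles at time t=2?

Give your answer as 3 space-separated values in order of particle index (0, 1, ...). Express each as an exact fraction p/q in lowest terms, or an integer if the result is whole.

Collision at t=7/5: particles 1 and 2 swap velocities; positions: p0=-18/5 p1=51/5 p2=51/5; velocities now: v0=-4 v1=-2 v2=3
Advance to t=2 (no further collisions before then); velocities: v0=-4 v1=-2 v2=3; positions = -6 9 12

Answer: -6 9 12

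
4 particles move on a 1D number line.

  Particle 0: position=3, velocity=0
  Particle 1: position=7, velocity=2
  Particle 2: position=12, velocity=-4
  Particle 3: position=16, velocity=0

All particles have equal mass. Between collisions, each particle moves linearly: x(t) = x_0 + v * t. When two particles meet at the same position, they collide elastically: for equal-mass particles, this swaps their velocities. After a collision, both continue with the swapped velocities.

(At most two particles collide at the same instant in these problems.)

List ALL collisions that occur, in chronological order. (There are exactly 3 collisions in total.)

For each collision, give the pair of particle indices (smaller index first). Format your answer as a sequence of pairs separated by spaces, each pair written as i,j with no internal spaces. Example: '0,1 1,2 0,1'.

Collision at t=5/6: particles 1 and 2 swap velocities; positions: p0=3 p1=26/3 p2=26/3 p3=16; velocities now: v0=0 v1=-4 v2=2 v3=0
Collision at t=9/4: particles 0 and 1 swap velocities; positions: p0=3 p1=3 p2=23/2 p3=16; velocities now: v0=-4 v1=0 v2=2 v3=0
Collision at t=9/2: particles 2 and 3 swap velocities; positions: p0=-6 p1=3 p2=16 p3=16; velocities now: v0=-4 v1=0 v2=0 v3=2

Answer: 1,2 0,1 2,3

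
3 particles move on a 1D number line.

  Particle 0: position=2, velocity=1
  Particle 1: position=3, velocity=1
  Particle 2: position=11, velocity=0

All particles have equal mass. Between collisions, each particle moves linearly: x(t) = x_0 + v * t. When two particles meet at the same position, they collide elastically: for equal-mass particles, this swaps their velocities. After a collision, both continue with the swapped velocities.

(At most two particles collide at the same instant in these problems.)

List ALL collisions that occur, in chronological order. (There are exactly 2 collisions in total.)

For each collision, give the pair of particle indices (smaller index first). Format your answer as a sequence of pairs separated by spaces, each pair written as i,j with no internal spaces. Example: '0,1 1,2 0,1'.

Collision at t=8: particles 1 and 2 swap velocities; positions: p0=10 p1=11 p2=11; velocities now: v0=1 v1=0 v2=1
Collision at t=9: particles 0 and 1 swap velocities; positions: p0=11 p1=11 p2=12; velocities now: v0=0 v1=1 v2=1

Answer: 1,2 0,1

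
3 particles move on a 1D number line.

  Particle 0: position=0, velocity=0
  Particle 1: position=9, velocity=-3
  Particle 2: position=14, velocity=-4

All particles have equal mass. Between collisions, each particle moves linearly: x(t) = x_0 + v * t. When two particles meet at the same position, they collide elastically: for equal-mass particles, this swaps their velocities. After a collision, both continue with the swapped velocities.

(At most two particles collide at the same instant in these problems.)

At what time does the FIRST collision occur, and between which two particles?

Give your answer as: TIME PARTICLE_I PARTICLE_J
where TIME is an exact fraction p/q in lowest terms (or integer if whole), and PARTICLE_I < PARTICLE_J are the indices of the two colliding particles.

Answer: 3 0 1

Derivation:
Pair (0,1): pos 0,9 vel 0,-3 -> gap=9, closing at 3/unit, collide at t=3
Pair (1,2): pos 9,14 vel -3,-4 -> gap=5, closing at 1/unit, collide at t=5
Earliest collision: t=3 between 0 and 1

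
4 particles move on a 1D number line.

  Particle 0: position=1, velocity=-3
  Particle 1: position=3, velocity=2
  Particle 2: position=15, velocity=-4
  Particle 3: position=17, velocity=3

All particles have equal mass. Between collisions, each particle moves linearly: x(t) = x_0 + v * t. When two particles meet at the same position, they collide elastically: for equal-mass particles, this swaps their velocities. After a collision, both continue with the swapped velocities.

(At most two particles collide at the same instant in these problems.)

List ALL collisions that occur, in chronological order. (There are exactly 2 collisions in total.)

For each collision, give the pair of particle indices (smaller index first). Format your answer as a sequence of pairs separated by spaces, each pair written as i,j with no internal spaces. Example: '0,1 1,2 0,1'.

Answer: 1,2 0,1

Derivation:
Collision at t=2: particles 1 and 2 swap velocities; positions: p0=-5 p1=7 p2=7 p3=23; velocities now: v0=-3 v1=-4 v2=2 v3=3
Collision at t=14: particles 0 and 1 swap velocities; positions: p0=-41 p1=-41 p2=31 p3=59; velocities now: v0=-4 v1=-3 v2=2 v3=3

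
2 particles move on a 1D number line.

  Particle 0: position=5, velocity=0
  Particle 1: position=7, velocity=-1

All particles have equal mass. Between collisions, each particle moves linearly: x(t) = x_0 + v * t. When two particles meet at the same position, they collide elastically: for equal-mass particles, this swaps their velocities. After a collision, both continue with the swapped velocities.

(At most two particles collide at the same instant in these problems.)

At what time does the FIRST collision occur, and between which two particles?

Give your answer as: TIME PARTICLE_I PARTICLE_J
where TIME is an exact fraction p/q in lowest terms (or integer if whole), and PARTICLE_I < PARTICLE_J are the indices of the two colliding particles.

Answer: 2 0 1

Derivation:
Pair (0,1): pos 5,7 vel 0,-1 -> gap=2, closing at 1/unit, collide at t=2
Earliest collision: t=2 between 0 and 1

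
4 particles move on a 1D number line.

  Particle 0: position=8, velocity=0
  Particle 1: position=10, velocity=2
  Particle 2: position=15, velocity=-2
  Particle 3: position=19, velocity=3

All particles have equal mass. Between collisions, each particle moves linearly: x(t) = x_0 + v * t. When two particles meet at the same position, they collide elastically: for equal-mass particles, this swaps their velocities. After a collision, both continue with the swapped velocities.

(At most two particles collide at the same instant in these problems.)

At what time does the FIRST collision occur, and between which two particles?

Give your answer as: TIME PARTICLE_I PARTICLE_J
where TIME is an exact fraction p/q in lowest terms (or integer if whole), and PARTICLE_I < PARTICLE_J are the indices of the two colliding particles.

Answer: 5/4 1 2

Derivation:
Pair (0,1): pos 8,10 vel 0,2 -> not approaching (rel speed -2 <= 0)
Pair (1,2): pos 10,15 vel 2,-2 -> gap=5, closing at 4/unit, collide at t=5/4
Pair (2,3): pos 15,19 vel -2,3 -> not approaching (rel speed -5 <= 0)
Earliest collision: t=5/4 between 1 and 2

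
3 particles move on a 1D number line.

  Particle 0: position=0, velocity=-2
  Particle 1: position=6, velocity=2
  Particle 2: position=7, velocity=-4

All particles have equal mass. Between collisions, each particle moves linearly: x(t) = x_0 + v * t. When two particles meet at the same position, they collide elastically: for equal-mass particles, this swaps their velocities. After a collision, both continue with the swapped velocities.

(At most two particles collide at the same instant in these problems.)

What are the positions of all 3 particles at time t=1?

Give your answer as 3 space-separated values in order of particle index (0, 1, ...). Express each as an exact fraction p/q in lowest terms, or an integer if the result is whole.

Answer: -2 3 8

Derivation:
Collision at t=1/6: particles 1 and 2 swap velocities; positions: p0=-1/3 p1=19/3 p2=19/3; velocities now: v0=-2 v1=-4 v2=2
Advance to t=1 (no further collisions before then); velocities: v0=-2 v1=-4 v2=2; positions = -2 3 8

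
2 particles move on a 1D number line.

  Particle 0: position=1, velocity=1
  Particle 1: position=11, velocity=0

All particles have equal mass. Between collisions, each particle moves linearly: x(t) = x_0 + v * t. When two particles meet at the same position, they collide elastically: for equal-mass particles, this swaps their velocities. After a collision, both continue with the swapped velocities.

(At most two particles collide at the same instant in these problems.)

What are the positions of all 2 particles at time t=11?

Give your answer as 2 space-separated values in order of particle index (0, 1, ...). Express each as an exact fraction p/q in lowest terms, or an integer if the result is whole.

Answer: 11 12

Derivation:
Collision at t=10: particles 0 and 1 swap velocities; positions: p0=11 p1=11; velocities now: v0=0 v1=1
Advance to t=11 (no further collisions before then); velocities: v0=0 v1=1; positions = 11 12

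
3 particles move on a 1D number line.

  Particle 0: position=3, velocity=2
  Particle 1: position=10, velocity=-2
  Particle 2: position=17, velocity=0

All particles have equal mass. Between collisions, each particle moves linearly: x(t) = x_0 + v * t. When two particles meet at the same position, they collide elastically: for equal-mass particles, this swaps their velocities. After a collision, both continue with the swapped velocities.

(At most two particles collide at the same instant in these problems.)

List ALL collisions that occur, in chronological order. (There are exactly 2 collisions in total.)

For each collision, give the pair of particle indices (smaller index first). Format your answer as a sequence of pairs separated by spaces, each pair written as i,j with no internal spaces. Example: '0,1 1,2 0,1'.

Answer: 0,1 1,2

Derivation:
Collision at t=7/4: particles 0 and 1 swap velocities; positions: p0=13/2 p1=13/2 p2=17; velocities now: v0=-2 v1=2 v2=0
Collision at t=7: particles 1 and 2 swap velocities; positions: p0=-4 p1=17 p2=17; velocities now: v0=-2 v1=0 v2=2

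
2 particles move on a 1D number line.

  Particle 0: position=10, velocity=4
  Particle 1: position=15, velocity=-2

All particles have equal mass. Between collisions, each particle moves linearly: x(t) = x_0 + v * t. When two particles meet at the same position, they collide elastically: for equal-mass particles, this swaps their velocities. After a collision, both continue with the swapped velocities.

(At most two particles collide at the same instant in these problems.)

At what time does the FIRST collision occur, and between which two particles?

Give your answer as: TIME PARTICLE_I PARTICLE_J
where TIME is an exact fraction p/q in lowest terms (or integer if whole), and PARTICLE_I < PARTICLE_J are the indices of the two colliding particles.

Answer: 5/6 0 1

Derivation:
Pair (0,1): pos 10,15 vel 4,-2 -> gap=5, closing at 6/unit, collide at t=5/6
Earliest collision: t=5/6 between 0 and 1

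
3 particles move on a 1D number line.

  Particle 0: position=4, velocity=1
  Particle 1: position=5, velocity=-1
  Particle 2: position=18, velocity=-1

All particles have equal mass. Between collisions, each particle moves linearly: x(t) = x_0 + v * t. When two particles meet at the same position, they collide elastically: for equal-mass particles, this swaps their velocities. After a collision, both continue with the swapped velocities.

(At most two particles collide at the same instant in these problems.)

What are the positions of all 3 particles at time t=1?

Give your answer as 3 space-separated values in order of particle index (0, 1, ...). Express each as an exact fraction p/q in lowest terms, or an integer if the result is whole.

Answer: 4 5 17

Derivation:
Collision at t=1/2: particles 0 and 1 swap velocities; positions: p0=9/2 p1=9/2 p2=35/2; velocities now: v0=-1 v1=1 v2=-1
Advance to t=1 (no further collisions before then); velocities: v0=-1 v1=1 v2=-1; positions = 4 5 17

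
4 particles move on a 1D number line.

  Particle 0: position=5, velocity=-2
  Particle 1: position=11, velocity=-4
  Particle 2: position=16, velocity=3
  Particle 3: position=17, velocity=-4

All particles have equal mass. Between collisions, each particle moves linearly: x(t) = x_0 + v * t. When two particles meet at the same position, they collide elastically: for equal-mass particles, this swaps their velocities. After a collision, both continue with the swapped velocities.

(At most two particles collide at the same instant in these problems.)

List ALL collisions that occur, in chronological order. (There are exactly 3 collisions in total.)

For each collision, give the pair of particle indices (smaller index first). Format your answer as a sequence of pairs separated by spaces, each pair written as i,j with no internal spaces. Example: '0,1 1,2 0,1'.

Collision at t=1/7: particles 2 and 3 swap velocities; positions: p0=33/7 p1=73/7 p2=115/7 p3=115/7; velocities now: v0=-2 v1=-4 v2=-4 v3=3
Collision at t=3: particles 0 and 1 swap velocities; positions: p0=-1 p1=-1 p2=5 p3=25; velocities now: v0=-4 v1=-2 v2=-4 v3=3
Collision at t=6: particles 1 and 2 swap velocities; positions: p0=-13 p1=-7 p2=-7 p3=34; velocities now: v0=-4 v1=-4 v2=-2 v3=3

Answer: 2,3 0,1 1,2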